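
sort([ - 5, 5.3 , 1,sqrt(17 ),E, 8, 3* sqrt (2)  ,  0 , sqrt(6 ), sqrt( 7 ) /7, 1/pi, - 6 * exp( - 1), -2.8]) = [ - 5, - 2.8, - 6*exp(-1), 0, 1/pi,  sqrt( 7 ) /7, 1, sqrt(6 ),E,sqrt( 17),  3*sqrt( 2 ),5.3, 8 ] 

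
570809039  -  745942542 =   -  175133503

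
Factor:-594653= -594653^1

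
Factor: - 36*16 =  - 576 = - 2^6*3^2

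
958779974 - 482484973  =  476295001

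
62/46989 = 62/46989 = 0.00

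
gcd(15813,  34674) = 3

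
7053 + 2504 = 9557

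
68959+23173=92132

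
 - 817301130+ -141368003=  - 958669133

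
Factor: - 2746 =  - 2^1*1373^1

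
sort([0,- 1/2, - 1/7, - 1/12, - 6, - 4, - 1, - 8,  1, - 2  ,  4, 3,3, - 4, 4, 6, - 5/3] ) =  [-8, - 6, - 4  , - 4, - 2, - 5/3,-1, - 1/2,  -  1/7, - 1/12,0  ,  1, 3,3,4,4,6 ] 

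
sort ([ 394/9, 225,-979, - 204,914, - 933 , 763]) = [-979, - 933,  -  204, 394/9,225,763, 914 ] 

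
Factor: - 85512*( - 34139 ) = 2919294168 = 2^3*3^1*7^2*509^1*4877^1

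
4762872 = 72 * 66151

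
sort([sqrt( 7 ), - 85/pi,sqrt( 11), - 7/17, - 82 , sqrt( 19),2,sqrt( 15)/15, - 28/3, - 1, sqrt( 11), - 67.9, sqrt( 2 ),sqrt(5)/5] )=[ - 82, - 67.9, - 85/pi,  -  28/3, - 1, - 7/17,sqrt ( 15 ) /15, sqrt( 5)/5,sqrt(2),2, sqrt( 7), sqrt( 11) , sqrt( 11),sqrt( 19)]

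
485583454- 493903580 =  - 8320126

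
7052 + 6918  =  13970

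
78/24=13/4 = 3.25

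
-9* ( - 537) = 4833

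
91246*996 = 90881016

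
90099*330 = 29732670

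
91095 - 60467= 30628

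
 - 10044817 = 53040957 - 63085774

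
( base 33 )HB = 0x23C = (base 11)480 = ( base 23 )11k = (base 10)572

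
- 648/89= - 648/89 = - 7.28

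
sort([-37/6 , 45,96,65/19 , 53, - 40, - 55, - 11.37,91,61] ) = [ - 55, - 40, - 11.37, - 37/6,65/19,45, 53,61, 91, 96 ]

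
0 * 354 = 0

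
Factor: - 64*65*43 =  - 2^6*5^1*13^1*43^1 = -178880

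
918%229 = 2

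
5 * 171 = 855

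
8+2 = 10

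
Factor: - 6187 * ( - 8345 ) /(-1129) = -5^1*23^1*269^1 * 1129^(- 1 )*1669^1 = -51630515/1129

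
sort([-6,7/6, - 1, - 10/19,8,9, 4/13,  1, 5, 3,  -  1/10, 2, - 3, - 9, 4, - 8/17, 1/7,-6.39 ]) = [ - 9,  -  6.39,  -  6 , - 3, -1,-10/19,-8/17,-1/10, 1/7, 4/13,1,7/6, 2, 3,4,5,  8,9]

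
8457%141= 138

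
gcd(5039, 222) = 1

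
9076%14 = 4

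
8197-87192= - 78995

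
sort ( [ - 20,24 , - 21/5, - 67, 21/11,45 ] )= [-67,-20, - 21/5, 21/11, 24,45]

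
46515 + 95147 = 141662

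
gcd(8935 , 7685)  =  5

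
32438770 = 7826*4145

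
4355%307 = 57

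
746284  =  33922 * 22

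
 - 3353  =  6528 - 9881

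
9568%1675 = 1193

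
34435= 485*71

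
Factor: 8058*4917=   2^1*3^2*11^1*17^1 * 79^1*149^1 = 39621186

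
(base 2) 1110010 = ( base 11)a4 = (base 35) 39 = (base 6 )310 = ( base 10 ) 114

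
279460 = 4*69865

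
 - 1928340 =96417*( - 20) 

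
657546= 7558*87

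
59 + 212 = 271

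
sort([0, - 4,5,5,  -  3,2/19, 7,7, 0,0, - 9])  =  [ - 9, - 4, - 3, 0, 0,0,2/19, 5 , 5,7, 7 ]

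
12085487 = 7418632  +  4666855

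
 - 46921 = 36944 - 83865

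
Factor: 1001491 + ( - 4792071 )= -3790580  =  - 2^2* 5^1*189529^1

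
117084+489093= 606177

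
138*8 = 1104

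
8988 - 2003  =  6985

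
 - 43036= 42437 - 85473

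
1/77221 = 1/77221 = 0.00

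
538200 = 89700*6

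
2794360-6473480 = -3679120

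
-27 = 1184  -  1211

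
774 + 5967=6741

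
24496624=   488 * 50198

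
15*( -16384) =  - 245760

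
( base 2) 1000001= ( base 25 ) 2F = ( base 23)2j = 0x41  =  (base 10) 65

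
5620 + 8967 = 14587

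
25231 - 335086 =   -  309855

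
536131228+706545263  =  1242676491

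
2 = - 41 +43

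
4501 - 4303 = 198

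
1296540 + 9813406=11109946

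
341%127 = 87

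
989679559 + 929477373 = 1919156932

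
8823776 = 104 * 84844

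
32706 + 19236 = 51942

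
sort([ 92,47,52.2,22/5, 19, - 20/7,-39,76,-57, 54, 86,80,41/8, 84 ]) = [ -57 , - 39, - 20/7, 22/5,41/8,19, 47,52.2,54,76, 80, 84,86,92 ]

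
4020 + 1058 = 5078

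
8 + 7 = 15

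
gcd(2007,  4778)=1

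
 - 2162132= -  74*29218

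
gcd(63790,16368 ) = 2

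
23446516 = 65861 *356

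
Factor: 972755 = 5^1*7^1*  27793^1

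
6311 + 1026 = 7337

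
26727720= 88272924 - 61545204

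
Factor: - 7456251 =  - 3^1 * 11^1 * 17^1*13291^1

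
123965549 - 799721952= -675756403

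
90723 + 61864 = 152587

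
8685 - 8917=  -232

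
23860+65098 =88958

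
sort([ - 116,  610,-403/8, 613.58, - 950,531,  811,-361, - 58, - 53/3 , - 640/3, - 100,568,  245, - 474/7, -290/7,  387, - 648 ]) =[ - 950, - 648,-361,-640/3,-116,-100, -474/7, - 58, - 403/8 , -290/7, - 53/3,245, 387 , 531, 568,610, 613.58,811]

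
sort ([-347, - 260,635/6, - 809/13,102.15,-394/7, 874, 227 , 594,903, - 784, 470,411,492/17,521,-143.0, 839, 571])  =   [ - 784,-347,-260, - 143.0, - 809/13, - 394/7,492/17,102.15,635/6,227,411, 470, 521,571,594, 839, 874,903 ]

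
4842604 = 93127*52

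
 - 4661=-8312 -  -3651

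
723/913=723/913 = 0.79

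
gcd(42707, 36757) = 7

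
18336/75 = 6112/25= 244.48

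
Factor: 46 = 2^1* 23^1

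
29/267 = 29/267 = 0.11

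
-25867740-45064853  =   - 70932593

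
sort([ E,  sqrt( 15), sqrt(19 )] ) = [ E,  sqrt ( 15 ), sqrt( 19 ) ]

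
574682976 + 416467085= 991150061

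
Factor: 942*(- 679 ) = - 639618 = - 2^1*3^1*7^1*97^1*157^1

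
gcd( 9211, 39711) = 61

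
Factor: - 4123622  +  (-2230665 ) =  - 6354287 = -31^1 * 71^1*2887^1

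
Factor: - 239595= -3^1*5^1*15973^1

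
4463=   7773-3310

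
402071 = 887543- 485472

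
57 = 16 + 41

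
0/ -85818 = 0/1 = - 0.00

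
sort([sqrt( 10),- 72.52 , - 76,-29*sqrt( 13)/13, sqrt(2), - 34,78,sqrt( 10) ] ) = [ - 76 , - 72.52, - 34,- 29 * sqrt( 13)/13, sqrt( 2), sqrt( 10 ), sqrt (10 ),78]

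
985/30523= 985/30523  =  0.03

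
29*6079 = 176291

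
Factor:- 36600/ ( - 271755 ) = 40/297  =  2^3*3^( - 3)* 5^1*11^(-1)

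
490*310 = 151900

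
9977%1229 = 145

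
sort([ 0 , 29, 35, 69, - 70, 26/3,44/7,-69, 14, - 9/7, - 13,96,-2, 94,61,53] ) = [ - 70, - 69, -13 , - 2, - 9/7,0, 44/7,26/3, 14, 29, 35, 53, 61, 69,94, 96 ] 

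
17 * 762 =12954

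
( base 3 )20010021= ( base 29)58p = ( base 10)4462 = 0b1000101101110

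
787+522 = 1309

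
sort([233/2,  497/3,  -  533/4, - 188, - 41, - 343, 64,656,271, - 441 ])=[ - 441, - 343 ,-188, - 533/4, - 41,64, 233/2,497/3, 271,656 ] 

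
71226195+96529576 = 167755771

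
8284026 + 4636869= 12920895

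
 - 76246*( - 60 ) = 4574760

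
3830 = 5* 766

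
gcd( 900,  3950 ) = 50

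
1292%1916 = 1292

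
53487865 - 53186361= 301504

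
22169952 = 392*56556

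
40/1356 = 10/339 = 0.03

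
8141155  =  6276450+1864705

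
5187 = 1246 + 3941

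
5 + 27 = 32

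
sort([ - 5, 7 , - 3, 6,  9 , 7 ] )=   [-5, - 3,6,  7,7  ,  9]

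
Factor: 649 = 11^1 * 59^1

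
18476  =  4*4619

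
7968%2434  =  666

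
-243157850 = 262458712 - 505616562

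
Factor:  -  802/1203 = -2^1*3^( - 1)= - 2/3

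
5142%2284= 574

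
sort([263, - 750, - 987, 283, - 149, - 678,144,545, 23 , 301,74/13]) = [ - 987,  -  750,- 678, - 149,74/13,  23,144, 263,283, 301, 545] 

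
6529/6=1088 + 1/6=1088.17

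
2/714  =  1/357 = 0.00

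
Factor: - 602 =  - 2^1*7^1*43^1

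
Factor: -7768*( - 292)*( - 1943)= - 2^5*29^1*67^1 * 73^1 * 971^1 = - 4407221408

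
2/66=1/33 = 0.03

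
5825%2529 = 767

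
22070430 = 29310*753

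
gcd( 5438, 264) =2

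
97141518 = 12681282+84460236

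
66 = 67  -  1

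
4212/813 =5 + 49/271 =5.18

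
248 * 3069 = 761112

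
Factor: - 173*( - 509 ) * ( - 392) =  - 2^3*7^2*173^1 * 509^1= - 34518344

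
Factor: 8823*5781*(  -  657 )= - 33510786291 = - 3^4 * 17^1*41^1*47^1*73^1*173^1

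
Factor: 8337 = 3^1*7^1*397^1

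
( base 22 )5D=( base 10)123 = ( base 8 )173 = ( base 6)323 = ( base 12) a3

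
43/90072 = 43/90072= 0.00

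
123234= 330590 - 207356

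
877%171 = 22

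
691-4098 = -3407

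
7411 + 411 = 7822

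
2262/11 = 205 + 7/11 = 205.64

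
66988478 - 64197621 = 2790857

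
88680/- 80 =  - 1109 + 1/2 = - 1108.50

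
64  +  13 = 77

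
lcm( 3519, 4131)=95013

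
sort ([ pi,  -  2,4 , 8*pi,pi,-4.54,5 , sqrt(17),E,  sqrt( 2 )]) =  [ - 4.54 , - 2, sqrt(2), E, pi,pi , 4,sqrt(17 ),5,8*pi ] 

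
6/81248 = 3/40624 = 0.00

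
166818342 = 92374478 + 74443864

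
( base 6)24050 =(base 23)6DD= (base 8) 6636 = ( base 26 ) 542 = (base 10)3486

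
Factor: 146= 2^1*73^1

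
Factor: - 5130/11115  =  - 2^1*3^1*13^( - 1)= - 6/13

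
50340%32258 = 18082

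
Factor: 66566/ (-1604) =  - 83/2 = - 2^ ( - 1) * 83^1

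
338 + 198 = 536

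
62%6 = 2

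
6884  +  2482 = 9366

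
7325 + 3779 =11104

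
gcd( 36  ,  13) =1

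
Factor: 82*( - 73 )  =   - 2^1*41^1*73^1 = - 5986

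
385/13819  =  385/13819 = 0.03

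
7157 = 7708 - 551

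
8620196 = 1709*5044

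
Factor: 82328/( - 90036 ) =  - 2^1*3^( - 2 )*61^(- 1)*251^1 = - 502/549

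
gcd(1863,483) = 69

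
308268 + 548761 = 857029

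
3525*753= 2654325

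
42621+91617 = 134238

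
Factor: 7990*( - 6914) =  - 2^2 * 5^1* 17^1*47^1*3457^1 =- 55242860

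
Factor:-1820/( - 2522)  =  70/97 =2^1*5^1*7^1*97^( - 1 ) 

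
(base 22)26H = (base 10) 1117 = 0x45D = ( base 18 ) 381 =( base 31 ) 151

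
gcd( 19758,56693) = 89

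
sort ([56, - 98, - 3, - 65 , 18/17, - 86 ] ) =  [ - 98 ,-86, -65, - 3,18/17, 56]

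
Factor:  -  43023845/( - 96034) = 2^(  -  1 )*5^1*48017^(-1)*8604769^1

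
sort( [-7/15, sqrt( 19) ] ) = [ - 7/15 , sqrt(19)]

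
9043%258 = 13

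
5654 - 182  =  5472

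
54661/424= 54661/424  =  128.92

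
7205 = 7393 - 188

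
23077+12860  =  35937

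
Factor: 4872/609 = 2^3 = 8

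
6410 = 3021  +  3389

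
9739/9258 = 9739/9258 = 1.05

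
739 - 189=550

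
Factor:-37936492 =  - 2^2  *11^1*43^1*20051^1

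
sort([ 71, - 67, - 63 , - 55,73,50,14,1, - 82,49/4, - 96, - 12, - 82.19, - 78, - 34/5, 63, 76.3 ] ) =[ - 96, - 82.19,  -  82, - 78, - 67, - 63,-55, - 12,-34/5,1, 49/4,14,50 , 63,71,73,76.3] 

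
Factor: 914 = 2^1*457^1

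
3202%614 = 132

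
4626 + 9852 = 14478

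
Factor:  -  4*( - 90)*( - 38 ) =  - 2^4 *3^2  *  5^1*19^1 = - 13680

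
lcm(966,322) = 966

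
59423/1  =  59423 = 59423.00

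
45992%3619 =2564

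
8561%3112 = 2337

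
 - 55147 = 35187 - 90334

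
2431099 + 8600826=11031925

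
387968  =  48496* 8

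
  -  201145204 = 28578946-229724150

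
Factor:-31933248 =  - 2^6*3^1*166319^1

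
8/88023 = 8/88023 = 0.00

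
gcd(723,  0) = 723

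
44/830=22/415 = 0.05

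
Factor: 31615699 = 17^1 * 571^1 * 3257^1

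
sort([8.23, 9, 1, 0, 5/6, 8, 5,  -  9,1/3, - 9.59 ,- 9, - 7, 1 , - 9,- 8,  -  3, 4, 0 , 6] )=[ - 9.59, - 9,-9,- 9, - 8,  -  7, - 3, 0,  0,1/3 , 5/6,1, 1, 4, 5,6, 8,8.23,9]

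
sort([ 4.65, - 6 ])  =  [-6, 4.65] 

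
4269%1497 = 1275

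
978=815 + 163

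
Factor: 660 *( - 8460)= - 2^4* 3^3*5^2 * 11^1*47^1 = - 5583600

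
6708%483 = 429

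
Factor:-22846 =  - 2^1*11423^1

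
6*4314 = 25884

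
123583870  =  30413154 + 93170716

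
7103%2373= 2357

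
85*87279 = 7418715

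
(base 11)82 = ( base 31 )2s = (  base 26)3C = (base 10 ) 90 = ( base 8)132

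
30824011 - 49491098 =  - 18667087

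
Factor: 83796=2^2*3^1 * 6983^1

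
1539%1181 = 358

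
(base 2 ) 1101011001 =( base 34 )P7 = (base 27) 14K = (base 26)16p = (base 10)857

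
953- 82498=-81545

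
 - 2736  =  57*( - 48)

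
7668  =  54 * 142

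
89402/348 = 256 + 157/174 = 256.90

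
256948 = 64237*4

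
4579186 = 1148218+3430968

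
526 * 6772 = 3562072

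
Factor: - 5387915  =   - 5^1*13^1 * 82891^1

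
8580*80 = 686400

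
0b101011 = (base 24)1J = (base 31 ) 1c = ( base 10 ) 43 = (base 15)2D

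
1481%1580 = 1481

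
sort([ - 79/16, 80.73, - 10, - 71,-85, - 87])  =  [ - 87, - 85, - 71, - 10, - 79/16,80.73]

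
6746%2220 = 86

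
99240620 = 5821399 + 93419221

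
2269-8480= - 6211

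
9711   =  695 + 9016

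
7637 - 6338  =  1299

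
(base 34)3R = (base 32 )41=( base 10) 129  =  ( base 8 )201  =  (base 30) 49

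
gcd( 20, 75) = 5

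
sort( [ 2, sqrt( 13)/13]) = [sqrt(13) /13, 2]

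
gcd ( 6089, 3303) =1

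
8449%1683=34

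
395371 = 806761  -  411390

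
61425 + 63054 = 124479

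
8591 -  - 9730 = 18321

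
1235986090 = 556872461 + 679113629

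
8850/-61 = -146 + 56/61 = -145.08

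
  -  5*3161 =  - 15805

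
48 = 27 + 21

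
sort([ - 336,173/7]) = [ - 336, 173/7 ]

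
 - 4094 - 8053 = - 12147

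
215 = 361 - 146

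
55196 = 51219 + 3977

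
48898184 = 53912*907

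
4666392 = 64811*72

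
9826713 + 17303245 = 27129958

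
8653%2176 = 2125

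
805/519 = 1 + 286/519 = 1.55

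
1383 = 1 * 1383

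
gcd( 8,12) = 4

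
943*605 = 570515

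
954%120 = 114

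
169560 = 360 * 471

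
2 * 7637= 15274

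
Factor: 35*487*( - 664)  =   - 2^3 * 5^1*7^1*83^1*487^1 =- 11317880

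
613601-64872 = 548729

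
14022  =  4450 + 9572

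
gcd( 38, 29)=1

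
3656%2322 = 1334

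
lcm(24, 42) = 168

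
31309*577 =18065293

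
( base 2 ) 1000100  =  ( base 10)68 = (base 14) 4C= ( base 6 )152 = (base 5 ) 233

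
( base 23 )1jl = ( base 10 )987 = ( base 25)1ec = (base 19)2di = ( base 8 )1733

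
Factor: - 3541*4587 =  - 3^1*11^1 * 139^1*3541^1  =  - 16242567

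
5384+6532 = 11916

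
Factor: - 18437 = - 103^1*179^1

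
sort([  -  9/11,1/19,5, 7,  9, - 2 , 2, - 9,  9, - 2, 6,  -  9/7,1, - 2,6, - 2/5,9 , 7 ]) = [ - 9, - 2, - 2, - 2, - 9/7,  -  9/11,  -  2/5, 1/19,1,2,  5, 6,6,7,  7,9,9,  9]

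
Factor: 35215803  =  3^6*7^1*67^1*103^1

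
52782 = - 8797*(-6 ) 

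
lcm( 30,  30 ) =30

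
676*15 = 10140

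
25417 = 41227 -15810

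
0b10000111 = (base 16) 87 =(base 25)5A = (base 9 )160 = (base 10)135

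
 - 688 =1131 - 1819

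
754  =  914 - 160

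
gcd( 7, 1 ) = 1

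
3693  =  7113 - 3420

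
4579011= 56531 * 81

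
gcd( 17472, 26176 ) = 64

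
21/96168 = 7/32056 = 0.00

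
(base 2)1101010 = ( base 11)97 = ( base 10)106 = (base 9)127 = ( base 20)56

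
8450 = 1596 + 6854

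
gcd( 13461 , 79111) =1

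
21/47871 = 7/15957 = 0.00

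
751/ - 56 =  - 751/56 = -13.41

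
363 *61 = 22143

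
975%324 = 3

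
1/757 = 1/757 = 0.00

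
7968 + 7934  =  15902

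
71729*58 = 4160282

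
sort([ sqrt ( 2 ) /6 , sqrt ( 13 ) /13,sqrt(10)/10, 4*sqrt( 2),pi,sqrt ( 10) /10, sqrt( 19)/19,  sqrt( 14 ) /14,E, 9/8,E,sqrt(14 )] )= [ sqrt( 19 ) /19, sqrt ( 2 ) /6,sqrt(14) /14, sqrt( 13) /13,sqrt( 10) /10,sqrt(10)/10, 9/8 , E,E,pi,sqrt( 14), 4*sqrt( 2) ] 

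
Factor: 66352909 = 7^2*103^1 * 13147^1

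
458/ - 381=- 458/381 = - 1.20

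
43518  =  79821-36303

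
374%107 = 53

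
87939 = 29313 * 3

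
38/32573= 38/32573 =0.00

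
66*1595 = 105270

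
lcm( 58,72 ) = 2088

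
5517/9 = 613 = 613.00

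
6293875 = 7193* 875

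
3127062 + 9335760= 12462822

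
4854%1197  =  66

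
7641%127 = 21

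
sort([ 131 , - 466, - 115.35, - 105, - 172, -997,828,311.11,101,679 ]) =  [ - 997, - 466, -172,- 115.35,-105, 101,  131, 311.11,679, 828] 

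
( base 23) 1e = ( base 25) 1C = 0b100101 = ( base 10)37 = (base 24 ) 1D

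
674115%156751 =47111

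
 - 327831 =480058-807889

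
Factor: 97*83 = 83^1*97^1 = 8051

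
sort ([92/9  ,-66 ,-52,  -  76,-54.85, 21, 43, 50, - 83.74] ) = [- 83.74, - 76, - 66,  -  54.85,  -  52, 92/9, 21,  43,50]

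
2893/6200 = 2893/6200 = 0.47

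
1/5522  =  1/5522 =0.00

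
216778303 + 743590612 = 960368915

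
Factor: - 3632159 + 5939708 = 3^1*59^1*13037^1 = 2307549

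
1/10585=1/10585 = 0.00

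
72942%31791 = 9360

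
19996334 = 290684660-270688326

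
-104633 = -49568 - 55065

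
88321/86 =88321/86 = 1026.99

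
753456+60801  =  814257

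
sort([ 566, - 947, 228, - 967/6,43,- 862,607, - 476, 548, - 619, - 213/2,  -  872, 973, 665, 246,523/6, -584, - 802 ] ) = [ - 947, - 872, -862, - 802, - 619, - 584 , - 476, - 967/6,-213/2, 43, 523/6,  228, 246,548,566,607,665, 973]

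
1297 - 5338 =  - 4041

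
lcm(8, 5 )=40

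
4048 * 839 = 3396272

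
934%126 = 52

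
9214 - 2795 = 6419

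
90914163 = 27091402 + 63822761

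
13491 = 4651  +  8840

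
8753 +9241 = 17994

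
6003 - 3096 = 2907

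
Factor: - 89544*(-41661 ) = 2^3*3^4*7^1*13^1*41^1*1543^1 = 3730492584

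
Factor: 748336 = 2^4* 46771^1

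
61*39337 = 2399557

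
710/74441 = 710/74441 = 0.01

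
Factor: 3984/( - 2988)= -2^2*3^( - 1 ) = - 4/3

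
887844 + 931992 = 1819836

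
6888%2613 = 1662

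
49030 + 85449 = 134479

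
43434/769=56+ 370/769 =56.48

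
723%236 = 15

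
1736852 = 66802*26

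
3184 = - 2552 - -5736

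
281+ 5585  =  5866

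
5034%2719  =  2315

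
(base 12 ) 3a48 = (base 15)1EA5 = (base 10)6680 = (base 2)1101000011000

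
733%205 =118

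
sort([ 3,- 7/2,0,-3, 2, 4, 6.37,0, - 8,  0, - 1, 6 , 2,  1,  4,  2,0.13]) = [ - 8, - 7/2, - 3, - 1,0,0,0,  0.13,1, 2,  2,2,  3,4, 4 , 6,6.37]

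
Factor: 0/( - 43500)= 0^1 = 0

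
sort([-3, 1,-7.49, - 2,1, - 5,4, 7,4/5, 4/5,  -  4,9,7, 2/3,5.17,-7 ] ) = [ - 7.49, - 7,  -  5, - 4, - 3, - 2,2/3,4/5,4/5,1,1, 4,5.17,7,7,9 ] 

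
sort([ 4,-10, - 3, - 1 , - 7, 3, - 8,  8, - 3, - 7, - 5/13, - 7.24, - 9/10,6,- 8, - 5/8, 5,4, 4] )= [ - 10 , - 8, - 8, - 7.24, - 7, - 7, - 3,-3, - 1, - 9/10 , - 5/8, - 5/13, 3,4, 4, 4, 5, 6,8]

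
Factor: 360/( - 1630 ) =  - 2^2*3^2*163^(  -  1 ) = -36/163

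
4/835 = 4/835 = 0.00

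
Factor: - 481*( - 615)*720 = 2^4*3^3*5^2*13^1*37^1 * 41^1  =  212986800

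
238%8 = 6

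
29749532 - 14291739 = 15457793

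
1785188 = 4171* 428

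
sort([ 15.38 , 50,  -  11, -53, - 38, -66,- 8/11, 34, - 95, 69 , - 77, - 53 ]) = [ - 95, - 77, - 66, - 53, - 53, - 38, - 11, - 8/11, 15.38, 34,50,69]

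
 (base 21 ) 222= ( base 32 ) su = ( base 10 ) 926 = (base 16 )39e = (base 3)1021022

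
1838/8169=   1838/8169= 0.22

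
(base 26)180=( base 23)1FA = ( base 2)1101110100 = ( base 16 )374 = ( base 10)884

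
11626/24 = 484 + 5/12 = 484.42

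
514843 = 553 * 931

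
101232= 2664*38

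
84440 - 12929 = 71511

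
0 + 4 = 4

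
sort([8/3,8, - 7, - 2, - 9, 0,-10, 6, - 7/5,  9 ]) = [  -  10,-9,-7, - 2, - 7/5,0,8/3,6,8,9]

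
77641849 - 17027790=60614059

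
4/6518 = 2/3259= 0.00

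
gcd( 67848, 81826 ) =2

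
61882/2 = 30941 = 30941.00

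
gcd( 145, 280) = 5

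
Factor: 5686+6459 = 12145 = 5^1 * 7^1*347^1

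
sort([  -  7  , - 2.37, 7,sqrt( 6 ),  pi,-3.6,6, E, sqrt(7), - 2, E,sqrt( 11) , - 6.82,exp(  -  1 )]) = [-7,-6.82, - 3.6, - 2.37, - 2, exp( - 1) , sqrt( 6 ),  sqrt( 7 ) , E,E, pi,  sqrt(11), 6,7 ] 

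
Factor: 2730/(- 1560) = -7/4= - 2^( - 2)*7^1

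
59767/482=59767/482  =  124.00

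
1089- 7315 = - 6226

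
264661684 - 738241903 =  - 473580219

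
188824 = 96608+92216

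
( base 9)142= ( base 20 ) 5j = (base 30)3t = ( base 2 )1110111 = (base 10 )119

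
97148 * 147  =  14280756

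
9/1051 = 9/1051=0.01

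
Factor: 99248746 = 2^1*49624373^1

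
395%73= 30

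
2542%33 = 1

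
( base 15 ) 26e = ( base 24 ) n2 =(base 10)554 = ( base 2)1000101010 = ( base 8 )1052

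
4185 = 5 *837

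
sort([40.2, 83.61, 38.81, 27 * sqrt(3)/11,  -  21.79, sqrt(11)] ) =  [ -21.79, sqrt (11), 27* sqrt( 3)/11,  38.81,40.2, 83.61 ]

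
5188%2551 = 86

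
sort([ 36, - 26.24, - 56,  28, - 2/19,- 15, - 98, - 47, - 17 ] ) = [ - 98,- 56, - 47, - 26.24, - 17, - 15,-2/19,28 , 36]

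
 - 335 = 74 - 409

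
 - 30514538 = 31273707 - 61788245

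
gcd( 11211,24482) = 1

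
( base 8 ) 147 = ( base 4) 1213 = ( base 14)75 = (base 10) 103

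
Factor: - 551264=- 2^5*7^1*23^1*107^1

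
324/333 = 36/37 = 0.97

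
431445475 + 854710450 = 1286155925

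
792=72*11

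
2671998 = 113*23646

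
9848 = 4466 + 5382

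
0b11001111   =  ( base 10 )207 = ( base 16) CF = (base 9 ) 250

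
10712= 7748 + 2964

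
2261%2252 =9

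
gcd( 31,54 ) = 1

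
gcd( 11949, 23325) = 3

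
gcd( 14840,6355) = 5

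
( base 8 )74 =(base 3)2020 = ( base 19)33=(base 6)140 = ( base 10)60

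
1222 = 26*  47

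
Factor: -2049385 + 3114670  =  3^3*5^1 * 13^1 * 607^1 = 1065285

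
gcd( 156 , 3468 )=12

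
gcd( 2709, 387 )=387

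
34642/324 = 17321/162 = 106.92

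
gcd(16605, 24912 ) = 9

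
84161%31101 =21959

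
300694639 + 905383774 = 1206078413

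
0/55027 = 0 = 0.00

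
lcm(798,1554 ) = 29526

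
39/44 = 39/44 = 0.89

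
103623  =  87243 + 16380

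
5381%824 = 437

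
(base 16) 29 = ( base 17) 27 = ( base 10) 41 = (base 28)1D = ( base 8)51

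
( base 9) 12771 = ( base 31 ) 901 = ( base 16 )21ca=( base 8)20712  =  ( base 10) 8650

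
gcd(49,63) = 7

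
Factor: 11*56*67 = 41272 = 2^3 * 7^1*11^1* 67^1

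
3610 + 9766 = 13376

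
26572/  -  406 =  - 1898/29 = -65.45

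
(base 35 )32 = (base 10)107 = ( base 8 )153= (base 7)212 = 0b1101011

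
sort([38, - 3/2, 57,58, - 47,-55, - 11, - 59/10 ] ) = [ - 55, - 47,  -  11, -59/10, - 3/2, 38,57,58]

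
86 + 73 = 159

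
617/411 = 1 + 206/411 = 1.50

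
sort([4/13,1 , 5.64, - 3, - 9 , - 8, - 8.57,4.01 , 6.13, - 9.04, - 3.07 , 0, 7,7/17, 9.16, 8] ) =[ - 9.04, - 9, - 8.57 , - 8 , - 3.07, - 3, 0 , 4/13,7/17, 1,4.01, 5.64,6.13 , 7, 8,9.16]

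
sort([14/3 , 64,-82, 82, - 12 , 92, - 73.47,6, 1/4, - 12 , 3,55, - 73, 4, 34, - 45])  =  [ - 82, - 73.47, - 73, - 45,  -  12,-12, 1/4, 3,4,14/3,6,34, 55,64,82 , 92 ]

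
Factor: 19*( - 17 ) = -323 =- 17^1*19^1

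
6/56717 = 6/56717 =0.00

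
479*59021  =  28271059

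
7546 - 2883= 4663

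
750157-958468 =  - 208311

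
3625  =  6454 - 2829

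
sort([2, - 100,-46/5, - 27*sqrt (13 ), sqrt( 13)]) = [ - 100,-27 * sqrt( 13), - 46/5,2,sqrt(13 )]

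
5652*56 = 316512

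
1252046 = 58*21587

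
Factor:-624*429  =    -  267696 = -  2^4 * 3^2*11^1*13^2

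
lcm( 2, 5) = 10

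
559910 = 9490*59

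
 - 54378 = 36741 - 91119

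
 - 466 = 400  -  866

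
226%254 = 226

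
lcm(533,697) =9061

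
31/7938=31/7938 = 0.00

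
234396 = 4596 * 51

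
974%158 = 26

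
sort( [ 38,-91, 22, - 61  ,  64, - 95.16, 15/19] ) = [ - 95.16,-91 ,-61,15/19,22, 38,  64]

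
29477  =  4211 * 7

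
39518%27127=12391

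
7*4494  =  31458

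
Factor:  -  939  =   - 3^1*313^1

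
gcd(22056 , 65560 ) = 8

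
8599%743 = 426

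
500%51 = 41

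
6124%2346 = 1432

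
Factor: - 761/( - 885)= 3^ (  -  1 )*5^( - 1)*59^( - 1)*761^1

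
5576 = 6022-446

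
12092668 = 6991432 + 5101236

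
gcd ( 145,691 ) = 1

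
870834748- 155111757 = 715722991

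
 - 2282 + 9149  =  6867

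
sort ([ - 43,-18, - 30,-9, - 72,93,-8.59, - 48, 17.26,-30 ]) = [ - 72, - 48, - 43,  -  30, - 30,-18,-9,-8.59,17.26, 93] 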